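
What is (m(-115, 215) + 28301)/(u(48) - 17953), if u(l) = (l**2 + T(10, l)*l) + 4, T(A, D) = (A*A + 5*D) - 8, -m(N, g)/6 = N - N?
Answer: 28301/291 ≈ 97.254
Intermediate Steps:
m(N, g) = 0 (m(N, g) = -6*(N - N) = -6*0 = 0)
T(A, D) = -8 + A**2 + 5*D (T(A, D) = (A**2 + 5*D) - 8 = -8 + A**2 + 5*D)
u(l) = 4 + l**2 + l*(92 + 5*l) (u(l) = (l**2 + (-8 + 10**2 + 5*l)*l) + 4 = (l**2 + (-8 + 100 + 5*l)*l) + 4 = (l**2 + (92 + 5*l)*l) + 4 = (l**2 + l*(92 + 5*l)) + 4 = 4 + l**2 + l*(92 + 5*l))
(m(-115, 215) + 28301)/(u(48) - 17953) = (0 + 28301)/((4 + 6*48**2 + 92*48) - 17953) = 28301/((4 + 6*2304 + 4416) - 17953) = 28301/((4 + 13824 + 4416) - 17953) = 28301/(18244 - 17953) = 28301/291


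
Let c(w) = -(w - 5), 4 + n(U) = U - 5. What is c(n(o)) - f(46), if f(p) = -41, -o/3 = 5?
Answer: 70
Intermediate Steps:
o = -15 (o = -3*5 = -15)
n(U) = -9 + U (n(U) = -4 + (U - 5) = -4 + (-5 + U) = -9 + U)
c(w) = 5 - w (c(w) = -(-5 + w) = 5 - w)
c(n(o)) - f(46) = (5 - (-9 - 15)) - 1*(-41) = (5 - 1*(-24)) + 41 = (5 + 24) + 41 = 29 + 41 = 70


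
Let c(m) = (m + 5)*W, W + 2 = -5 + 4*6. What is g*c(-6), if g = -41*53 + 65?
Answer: 35836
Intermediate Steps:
W = 17 (W = -2 + (-5 + 4*6) = -2 + (-5 + 24) = -2 + 19 = 17)
g = -2108 (g = -2173 + 65 = -2108)
c(m) = 85 + 17*m (c(m) = (m + 5)*17 = (5 + m)*17 = 85 + 17*m)
g*c(-6) = -2108*(85 + 17*(-6)) = -2108*(85 - 102) = -2108*(-17) = 35836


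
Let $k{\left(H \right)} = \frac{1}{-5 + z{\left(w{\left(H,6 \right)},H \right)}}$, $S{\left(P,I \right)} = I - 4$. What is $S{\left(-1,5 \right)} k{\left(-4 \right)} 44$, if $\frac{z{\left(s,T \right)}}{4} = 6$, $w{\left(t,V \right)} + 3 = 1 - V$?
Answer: $\frac{44}{19} \approx 2.3158$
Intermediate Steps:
$w{\left(t,V \right)} = -2 - V$ ($w{\left(t,V \right)} = -3 - \left(-1 + V\right) = -2 - V$)
$S{\left(P,I \right)} = -4 + I$
$z{\left(s,T \right)} = 24$ ($z{\left(s,T \right)} = 4 \cdot 6 = 24$)
$k{\left(H \right)} = \frac{1}{19}$ ($k{\left(H \right)} = \frac{1}{-5 + 24} = \frac{1}{19}$)
$S{\left(-1,5 \right)} k{\left(-4 \right)} 44 = \left(-4 + 5\right) \frac{1}{19} \cdot 44 = 1 \cdot \frac{1}{19} \cdot 44 = \frac{1}{19} \cdot 44 = \frac{44}{19}$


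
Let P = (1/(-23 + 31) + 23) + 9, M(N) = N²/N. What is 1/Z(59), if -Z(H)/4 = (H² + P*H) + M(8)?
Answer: -2/43075 ≈ -4.6431e-5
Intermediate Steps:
M(N) = N
P = 257/8 (P = (1/8 + 23) + 9 = (⅛ + 23) + 9 = 185/8 + 9 = 257/8 ≈ 32.125)
Z(H) = -32 - 4*H² - 257*H/2 (Z(H) = -4*((H² + 257*H/8) + 8) = -4*(8 + H² + 257*H/8) = -32 - 4*H² - 257*H/2)
1/Z(59) = 1/(-32 - 4*59² - 257/2*59) = 1/(-32 - 4*3481 - 15163/2) = 1/(-32 - 13924 - 15163/2) = 1/(-43075/2) = -2/43075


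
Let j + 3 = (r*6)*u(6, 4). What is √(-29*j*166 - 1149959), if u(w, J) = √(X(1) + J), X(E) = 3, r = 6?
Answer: √(-1135517 - 173304*√7) ≈ 1262.6*I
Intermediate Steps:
u(w, J) = √(3 + J)
j = -3 + 36*√7 (j = -3 + (6*6)*√(3 + 4) = -3 + 36*√7 ≈ 92.247)
√(-29*j*166 - 1149959) = √(-29*(-3 + 36*√7)*166 - 1149959) = √((87 - 1044*√7)*166 - 1149959) = √((14442 - 173304*√7) - 1149959) = √(-1135517 - 173304*√7)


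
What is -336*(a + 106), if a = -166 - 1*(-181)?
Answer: -40656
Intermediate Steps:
a = 15 (a = -166 + 181 = 15)
-336*(a + 106) = -336*(15 + 106) = -336*121 = -40656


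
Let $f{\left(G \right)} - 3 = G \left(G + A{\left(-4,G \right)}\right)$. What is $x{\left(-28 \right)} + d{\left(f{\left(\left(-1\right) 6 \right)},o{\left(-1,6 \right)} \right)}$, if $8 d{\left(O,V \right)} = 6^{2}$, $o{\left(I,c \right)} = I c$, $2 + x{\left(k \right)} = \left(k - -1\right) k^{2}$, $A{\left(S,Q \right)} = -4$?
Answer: $- \frac{42331}{2} \approx -21166.0$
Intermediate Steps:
$x{\left(k \right)} = -2 + k^{2} \left(1 + k\right)$ ($x{\left(k \right)} = -2 + \left(k - -1\right) k^{2} = -2 + \left(k + 1\right) k^{2} = -2 + \left(1 + k\right) k^{2} = -2 + k^{2} \left(1 + k\right)$)
$f{\left(G \right)} = 3 + G \left(-4 + G\right)$ ($f{\left(G \right)} = 3 + G \left(G - 4\right) = 3 + G \left(-4 + G\right)$)
$d{\left(O,V \right)} = \frac{9}{2}$ ($d{\left(O,V \right)} = \frac{6^{2}}{8} = \frac{1}{8} \cdot 36 = \frac{9}{2}$)
$x{\left(-28 \right)} + d{\left(f{\left(\left(-1\right) 6 \right)},o{\left(-1,6 \right)} \right)} = \left(-2 + \left(-28\right)^{2} + \left(-28\right)^{3}\right) + \frac{9}{2} = \left(-2 + 784 - 21952\right) + \frac{9}{2} = -21170 + \frac{9}{2} = - \frac{42331}{2}$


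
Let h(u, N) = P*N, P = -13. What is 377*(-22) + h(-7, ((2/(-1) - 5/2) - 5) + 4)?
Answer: -16445/2 ≈ -8222.5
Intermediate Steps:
h(u, N) = -13*N
377*(-22) + h(-7, ((2/(-1) - 5/2) - 5) + 4) = 377*(-22) - 13*(((2/(-1) - 5/2) - 5) + 4) = -8294 - 13*(((2*(-1) - 5*½) - 5) + 4) = -8294 - 13*(((-2 - 5/2) - 5) + 4) = -8294 - 13*((-9/2 - 5) + 4) = -8294 - 13*(-19/2 + 4) = -8294 - 13*(-11/2) = -8294 + 143/2 = -16445/2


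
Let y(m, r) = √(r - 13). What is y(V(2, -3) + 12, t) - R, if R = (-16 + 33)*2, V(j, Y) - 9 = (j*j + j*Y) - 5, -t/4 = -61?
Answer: -34 + √231 ≈ -18.801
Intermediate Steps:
t = 244 (t = -4*(-61) = 244)
V(j, Y) = 4 + j² + Y*j (V(j, Y) = 9 + ((j*j + j*Y) - 5) = 9 + ((j² + Y*j) - 5) = 9 + (-5 + j² + Y*j) = 4 + j² + Y*j)
R = 34 (R = 17*2 = 34)
y(m, r) = √(-13 + r)
y(V(2, -3) + 12, t) - R = √(-13 + 244) - 1*34 = √231 - 34 = -34 + √231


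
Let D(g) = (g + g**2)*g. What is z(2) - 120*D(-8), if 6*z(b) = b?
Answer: 161281/3 ≈ 53760.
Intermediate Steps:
z(b) = b/6
D(g) = g*(g + g**2)
z(2) - 120*D(-8) = (1/6)*2 - 120*(-8)**2*(1 - 8) = 1/3 - 7680*(-7) = 1/3 - 120*(-448) = 1/3 + 53760 = 161281/3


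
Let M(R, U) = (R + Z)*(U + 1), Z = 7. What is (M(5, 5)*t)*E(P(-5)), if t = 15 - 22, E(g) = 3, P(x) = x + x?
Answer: -1512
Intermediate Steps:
P(x) = 2*x
M(R, U) = (1 + U)*(7 + R) (M(R, U) = (R + 7)*(U + 1) = (7 + R)*(1 + U) = (1 + U)*(7 + R))
t = -7
(M(5, 5)*t)*E(P(-5)) = ((7 + 5 + 7*5 + 5*5)*(-7))*3 = ((7 + 5 + 35 + 25)*(-7))*3 = (72*(-7))*3 = -504*3 = -1512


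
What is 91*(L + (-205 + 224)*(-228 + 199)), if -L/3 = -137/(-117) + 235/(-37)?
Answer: -5408669/111 ≈ -48727.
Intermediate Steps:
L = 22426/1443 (L = -3*(-137/(-117) + 235/(-37)) = -3*(-137*(-1/117) + 235*(-1/37)) = -3*(137/117 - 235/37) = -3*(-22426/4329) = 22426/1443 ≈ 15.541)
91*(L + (-205 + 224)*(-228 + 199)) = 91*(22426/1443 + (-205 + 224)*(-228 + 199)) = 91*(22426/1443 + 19*(-29)) = 91*(22426/1443 - 551) = 91*(-772667/1443) = -5408669/111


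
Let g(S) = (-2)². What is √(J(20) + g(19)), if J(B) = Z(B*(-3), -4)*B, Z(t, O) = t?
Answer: 2*I*√299 ≈ 34.583*I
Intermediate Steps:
g(S) = 4
J(B) = -3*B² (J(B) = (B*(-3))*B = (-3*B)*B = -3*B²)
√(J(20) + g(19)) = √(-3*20² + 4) = √(-3*400 + 4) = √(-1200 + 4) = √(-1196) = 2*I*√299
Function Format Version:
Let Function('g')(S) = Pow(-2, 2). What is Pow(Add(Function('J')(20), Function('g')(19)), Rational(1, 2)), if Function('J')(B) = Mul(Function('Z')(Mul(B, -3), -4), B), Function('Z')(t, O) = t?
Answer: Mul(2, I, Pow(299, Rational(1, 2))) ≈ Mul(34.583, I)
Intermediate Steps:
Function('g')(S) = 4
Function('J')(B) = Mul(-3, Pow(B, 2)) (Function('J')(B) = Mul(Mul(B, -3), B) = Mul(Mul(-3, B), B) = Mul(-3, Pow(B, 2)))
Pow(Add(Function('J')(20), Function('g')(19)), Rational(1, 2)) = Pow(Add(Mul(-3, Pow(20, 2)), 4), Rational(1, 2)) = Pow(Add(Mul(-3, 400), 4), Rational(1, 2)) = Pow(Add(-1200, 4), Rational(1, 2)) = Pow(-1196, Rational(1, 2)) = Mul(2, I, Pow(299, Rational(1, 2)))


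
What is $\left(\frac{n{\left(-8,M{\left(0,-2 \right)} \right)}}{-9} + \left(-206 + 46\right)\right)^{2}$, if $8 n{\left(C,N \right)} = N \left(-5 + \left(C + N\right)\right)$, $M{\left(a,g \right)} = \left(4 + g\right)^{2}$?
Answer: $\frac{101761}{4} \approx 25440.0$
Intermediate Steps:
$n{\left(C,N \right)} = \frac{N \left(-5 + C + N\right)}{8}$ ($n{\left(C,N \right)} = \frac{N \left(-5 + \left(C + N\right)\right)}{8} = \frac{N \left(-5 + C + N\right)}{8}$)
$\left(\frac{n{\left(-8,M{\left(0,-2 \right)} \right)}}{-9} + \left(-206 + 46\right)\right)^{2} = \left(\frac{\frac{1}{8} \left(4 - 2\right)^{2} \left(-5 - 8 + \left(4 - 2\right)^{2}\right)}{-9} + \left(-206 + 46\right)\right)^{2} = \left(\frac{2^{2} \left(-5 - 8 + 2^{2}\right)}{8} \left(- \frac{1}{9}\right) - 160\right)^{2} = \left(\frac{1}{8} \cdot 4 \left(-5 - 8 + 4\right) \left(- \frac{1}{9}\right) - 160\right)^{2} = \left(\frac{1}{8} \cdot 4 \left(-9\right) \left(- \frac{1}{9}\right) - 160\right)^{2} = \left(\left(- \frac{9}{2}\right) \left(- \frac{1}{9}\right) - 160\right)^{2} = \left(\frac{1}{2} - 160\right)^{2} = \left(- \frac{319}{2}\right)^{2} = \frac{101761}{4}$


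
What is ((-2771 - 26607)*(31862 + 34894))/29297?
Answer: -1961157768/29297 ≈ -66941.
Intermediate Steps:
((-2771 - 26607)*(31862 + 34894))/29297 = -29378*66756*(1/29297) = -1961157768*1/29297 = -1961157768/29297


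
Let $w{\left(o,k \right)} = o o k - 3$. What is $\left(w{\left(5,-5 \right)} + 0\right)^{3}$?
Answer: $-2097152$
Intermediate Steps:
$w{\left(o,k \right)} = -3 + k o^{2}$ ($w{\left(o,k \right)} = o^{2} k - 3 = k o^{2} - 3 = -3 + k o^{2}$)
$\left(w{\left(5,-5 \right)} + 0\right)^{3} = \left(\left(-3 - 5 \cdot 5^{2}\right) + 0\right)^{3} = \left(\left(-3 - 125\right) + 0\right)^{3} = \left(-128 + 0\right)^{3} = \left(-128\right)^{3} = -2097152$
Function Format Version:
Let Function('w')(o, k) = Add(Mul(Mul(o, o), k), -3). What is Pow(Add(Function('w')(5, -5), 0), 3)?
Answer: -2097152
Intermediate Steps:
Function('w')(o, k) = Add(-3, Mul(k, Pow(o, 2))) (Function('w')(o, k) = Add(Mul(Pow(o, 2), k), -3) = Add(Mul(k, Pow(o, 2)), -3) = Add(-3, Mul(k, Pow(o, 2))))
Pow(Add(Function('w')(5, -5), 0), 3) = Pow(Add(Add(-3, Mul(-5, Pow(5, 2))), 0), 3) = Pow(Add(Add(-3, Mul(-5, 25)), 0), 3) = Pow(Add(Add(-3, -125), 0), 3) = Pow(Add(-128, 0), 3) = Pow(-128, 3) = -2097152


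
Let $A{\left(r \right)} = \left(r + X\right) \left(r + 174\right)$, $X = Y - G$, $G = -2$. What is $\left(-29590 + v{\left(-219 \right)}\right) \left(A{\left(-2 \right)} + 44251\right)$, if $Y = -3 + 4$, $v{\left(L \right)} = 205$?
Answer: $-1305369855$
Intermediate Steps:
$Y = 1$
$X = 3$ ($X = 1 - -2 = 1 + 2 = 3$)
$A{\left(r \right)} = \left(3 + r\right) \left(174 + r\right)$ ($A{\left(r \right)} = \left(r + 3\right) \left(r + 174\right) = \left(3 + r\right) \left(174 + r\right)$)
$\left(-29590 + v{\left(-219 \right)}\right) \left(A{\left(-2 \right)} + 44251\right) = \left(-29590 + 205\right) \left(\left(522 + \left(-2\right)^{2} + 177 \left(-2\right)\right) + 44251\right) = - 29385 \left(\left(522 + 4 - 354\right) + 44251\right) = - 29385 \left(172 + 44251\right) = \left(-29385\right) 44423 = -1305369855$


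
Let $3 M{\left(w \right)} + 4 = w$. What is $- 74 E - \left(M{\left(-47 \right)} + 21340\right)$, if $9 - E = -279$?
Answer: $-42635$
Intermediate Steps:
$E = 288$ ($E = 9 - -279 = 9 + 279 = 288$)
$M{\left(w \right)} = - \frac{4}{3} + \frac{w}{3}$
$- 74 E - \left(M{\left(-47 \right)} + 21340\right) = \left(-74\right) 288 - \left(\left(- \frac{4}{3} + \frac{1}{3} \left(-47\right)\right) + 21340\right) = -21312 - \left(\left(- \frac{4}{3} - \frac{47}{3}\right) + 21340\right) = -21312 - \left(-17 + 21340\right) = -21312 - 21323 = -42635$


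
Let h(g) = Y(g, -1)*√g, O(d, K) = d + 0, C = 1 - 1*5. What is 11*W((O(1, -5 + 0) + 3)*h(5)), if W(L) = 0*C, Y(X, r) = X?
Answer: 0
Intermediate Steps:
C = -4 (C = 1 - 5 = -4)
O(d, K) = d
h(g) = g^(3/2) (h(g) = g*√g = g^(3/2))
W(L) = 0 (W(L) = 0*(-4) = 0)
11*W((O(1, -5 + 0) + 3)*h(5)) = 11*0 = 0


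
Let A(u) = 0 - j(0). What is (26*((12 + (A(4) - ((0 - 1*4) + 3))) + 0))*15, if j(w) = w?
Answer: 5070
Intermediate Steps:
A(u) = 0 (A(u) = 0 - 1*0 = 0 + 0 = 0)
(26*((12 + (A(4) - ((0 - 1*4) + 3))) + 0))*15 = (26*((12 + (0 - ((0 - 1*4) + 3))) + 0))*15 = (26*((12 + (0 - ((0 - 4) + 3))) + 0))*15 = (26*((12 + (0 - (-4 + 3))) + 0))*15 = (26*((12 + (0 - 1*(-1))) + 0))*15 = (26*((12 + (0 + 1)) + 0))*15 = (26*((12 + 1) + 0))*15 = (26*(13 + 0))*15 = (26*13)*15 = 338*15 = 5070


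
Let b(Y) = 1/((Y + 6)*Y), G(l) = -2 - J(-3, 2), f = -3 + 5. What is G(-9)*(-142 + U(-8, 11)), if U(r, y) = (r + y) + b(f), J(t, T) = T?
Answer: 2223/4 ≈ 555.75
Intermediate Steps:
f = 2
G(l) = -4 (G(l) = -2 - 1*2 = -2 - 2 = -4)
b(Y) = 1/(Y*(6 + Y)) (b(Y) = 1/((6 + Y)*Y) = 1/(Y*(6 + Y)))
U(r, y) = 1/16 + r + y (U(r, y) = (r + y) + 1/(2*(6 + 2)) = (r + y) + (½)/8 = (r + y) + (½)*(⅛) = (r + y) + 1/16 = 1/16 + r + y)
G(-9)*(-142 + U(-8, 11)) = -4*(-142 + (1/16 - 8 + 11)) = -4*(-142 + 49/16) = -4*(-2223/16) = 2223/4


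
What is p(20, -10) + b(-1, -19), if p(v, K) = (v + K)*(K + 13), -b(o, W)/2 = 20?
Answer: -10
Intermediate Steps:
b(o, W) = -40 (b(o, W) = -2*20 = -40)
p(v, K) = (13 + K)*(K + v) (p(v, K) = (K + v)*(13 + K) = (13 + K)*(K + v))
p(20, -10) + b(-1, -19) = ((-10)² + 13*(-10) + 13*20 - 10*20) - 40 = (100 - 130 + 260 - 200) - 40 = 30 - 40 = -10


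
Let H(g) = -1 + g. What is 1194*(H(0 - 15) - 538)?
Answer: -661476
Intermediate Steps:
1194*(H(0 - 15) - 538) = 1194*((-1 + (0 - 15)) - 538) = 1194*((-1 - 15) - 538) = 1194*(-16 - 538) = 1194*(-554) = -661476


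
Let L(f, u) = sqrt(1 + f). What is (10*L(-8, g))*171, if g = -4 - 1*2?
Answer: 1710*I*sqrt(7) ≈ 4524.2*I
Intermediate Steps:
g = -6 (g = -4 - 2 = -6)
(10*L(-8, g))*171 = (10*sqrt(1 - 8))*171 = (10*sqrt(-7))*171 = (10*(I*sqrt(7)))*171 = (10*I*sqrt(7))*171 = 1710*I*sqrt(7)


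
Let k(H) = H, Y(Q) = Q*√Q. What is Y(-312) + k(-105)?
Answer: -105 - 624*I*√78 ≈ -105.0 - 5511.0*I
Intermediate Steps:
Y(Q) = Q^(3/2)
Y(-312) + k(-105) = (-312)^(3/2) - 105 = -624*I*√78 - 105 = -105 - 624*I*√78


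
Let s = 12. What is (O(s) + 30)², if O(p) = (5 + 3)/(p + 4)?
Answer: 3721/4 ≈ 930.25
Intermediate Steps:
O(p) = 8/(4 + p)
(O(s) + 30)² = (8/(4 + 12) + 30)² = (8/16 + 30)² = (8*(1/16) + 30)² = (½ + 30)² = (61/2)² = 3721/4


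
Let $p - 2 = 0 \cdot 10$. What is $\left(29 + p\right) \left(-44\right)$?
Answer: $-1364$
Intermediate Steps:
$p = 2$ ($p = 2 + 0 \cdot 10 = 2 + 0 = 2$)
$\left(29 + p\right) \left(-44\right) = \left(29 + 2\right) \left(-44\right) = 31 \left(-44\right) = -1364$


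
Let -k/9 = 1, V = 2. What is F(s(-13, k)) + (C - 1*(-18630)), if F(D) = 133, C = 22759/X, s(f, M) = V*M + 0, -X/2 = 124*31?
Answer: 144227185/7688 ≈ 18760.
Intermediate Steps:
X = -7688 (X = -248*31 = -2*3844 = -7688)
k = -9 (k = -9*1 = -9)
s(f, M) = 2*M (s(f, M) = 2*M + 0 = 2*M)
C = -22759/7688 (C = 22759/(-7688) = 22759*(-1/7688) = -22759/7688 ≈ -2.9603)
F(s(-13, k)) + (C - 1*(-18630)) = 133 + (-22759/7688 - 1*(-18630)) = 133 + (-22759/7688 + 18630) = 133 + 143204681/7688 = 144227185/7688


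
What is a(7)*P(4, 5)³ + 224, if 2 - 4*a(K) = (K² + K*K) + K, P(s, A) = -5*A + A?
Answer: 206224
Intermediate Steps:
P(s, A) = -4*A
a(K) = ½ - K²/2 - K/4 (a(K) = ½ - ((K² + K*K) + K)/4 = ½ - ((K² + K²) + K)/4 = ½ - (2*K² + K)/4 = ½ - (K + 2*K²)/4 = ½ + (-K²/2 - K/4) = ½ - K²/2 - K/4)
a(7)*P(4, 5)³ + 224 = (½ - ½*7² - ¼*7)*(-4*5)³ + 224 = (½ - ½*49 - 7/4)*(-20)³ + 224 = (½ - 49/2 - 7/4)*(-8000) + 224 = -103/4*(-8000) + 224 = 206000 + 224 = 206224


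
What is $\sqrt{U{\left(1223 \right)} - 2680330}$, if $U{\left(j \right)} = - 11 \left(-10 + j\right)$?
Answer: $3 i \sqrt{299297} \approx 1641.2 i$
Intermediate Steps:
$U{\left(j \right)} = 110 - 11 j$
$\sqrt{U{\left(1223 \right)} - 2680330} = \sqrt{\left(110 - 13453\right) - 2680330} = \sqrt{-13343 - 2680330} = \sqrt{-2693673} = 3 i \sqrt{299297}$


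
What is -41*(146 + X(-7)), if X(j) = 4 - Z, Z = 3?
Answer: -6027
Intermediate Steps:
X(j) = 1 (X(j) = 4 - 1*3 = 4 - 3 = 1)
-41*(146 + X(-7)) = -41*(146 + 1) = -41*147 = -6027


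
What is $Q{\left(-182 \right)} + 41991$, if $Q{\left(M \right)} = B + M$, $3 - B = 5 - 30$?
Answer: $41837$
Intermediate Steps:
$B = 28$ ($B = 3 - \left(5 - 30\right) = 3 - -25 = 3 + 25 = 28$)
$Q{\left(M \right)} = 28 + M$
$Q{\left(-182 \right)} + 41991 = \left(28 - 182\right) + 41991 = -154 + 41991 = 41837$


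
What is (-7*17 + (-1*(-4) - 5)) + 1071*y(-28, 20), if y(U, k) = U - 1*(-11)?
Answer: -18327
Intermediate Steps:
y(U, k) = 11 + U (y(U, k) = U + 11 = 11 + U)
(-7*17 + (-1*(-4) - 5)) + 1071*y(-28, 20) = (-7*17 + (-1*(-4) - 5)) + 1071*(11 - 28) = (-119 + (4 - 5)) + 1071*(-17) = (-119 - 1) - 18207 = -120 - 18207 = -18327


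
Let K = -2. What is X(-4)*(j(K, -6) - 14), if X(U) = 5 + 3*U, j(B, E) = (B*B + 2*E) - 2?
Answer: 168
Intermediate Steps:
j(B, E) = -2 + B² + 2*E (j(B, E) = (B² + 2*E) - 2 = -2 + B² + 2*E)
X(-4)*(j(K, -6) - 14) = (5 + 3*(-4))*((-2 + (-2)² + 2*(-6)) - 14) = (5 - 12)*((-2 + 4 - 12) - 14) = -7*(-10 - 14) = -7*(-24) = 168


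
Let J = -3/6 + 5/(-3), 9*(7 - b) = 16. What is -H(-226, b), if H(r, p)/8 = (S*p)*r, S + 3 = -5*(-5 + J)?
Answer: 8370136/27 ≈ 3.1001e+5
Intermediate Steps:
b = 47/9 (b = 7 - ⅑*16 = 7 - 16/9 = 47/9 ≈ 5.2222)
J = -13/6 (J = -3*⅙ + 5*(-⅓) = -½ - 5/3 = -13/6 ≈ -2.1667)
S = 197/6 (S = -3 - 5*(-5 - 13/6) = -3 - 5*(-43/6) = -3 + 215/6 = 197/6 ≈ 32.833)
H(r, p) = 788*p*r/3 (H(r, p) = 8*((197*p/6)*r) = 8*(197*p*r/6) = 788*p*r/3)
-H(-226, b) = -788*47*(-226)/(3*9) = -1*(-8370136/27) = 8370136/27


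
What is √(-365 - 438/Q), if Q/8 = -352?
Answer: I*√11301422/176 ≈ 19.101*I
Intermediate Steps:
Q = -2816 (Q = 8*(-352) = -2816)
√(-365 - 438/Q) = √(-365 - 438/(-2816)) = √(-365 - 438*(-1/2816)) = √(-365 + 219/1408) = √(-513701/1408) = I*√11301422/176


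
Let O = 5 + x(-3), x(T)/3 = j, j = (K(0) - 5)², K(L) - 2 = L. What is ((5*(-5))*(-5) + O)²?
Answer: 24649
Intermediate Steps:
K(L) = 2 + L
j = 9 (j = ((2 + 0) - 5)² = (2 - 5)² = (-3)² = 9)
x(T) = 27 (x(T) = 3*9 = 27)
O = 32 (O = 5 + 27 = 32)
((5*(-5))*(-5) + O)² = ((5*(-5))*(-5) + 32)² = (-25*(-5) + 32)² = (125 + 32)² = 157² = 24649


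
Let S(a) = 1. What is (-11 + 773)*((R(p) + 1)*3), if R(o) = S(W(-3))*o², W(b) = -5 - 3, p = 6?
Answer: 84582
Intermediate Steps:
W(b) = -8
R(o) = o² (R(o) = 1*o² = o²)
(-11 + 773)*((R(p) + 1)*3) = (-11 + 773)*((6² + 1)*3) = 762*((36 + 1)*3) = 762*(37*3) = 762*111 = 84582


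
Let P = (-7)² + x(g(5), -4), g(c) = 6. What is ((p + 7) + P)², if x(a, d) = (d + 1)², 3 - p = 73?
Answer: 25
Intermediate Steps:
p = -70 (p = 3 - 1*73 = 3 - 73 = -70)
x(a, d) = (1 + d)²
P = 58 (P = (-7)² + (1 - 4)² = 49 + (-3)² = 49 + 9 = 58)
((p + 7) + P)² = ((-70 + 7) + 58)² = (-63 + 58)² = (-5)² = 25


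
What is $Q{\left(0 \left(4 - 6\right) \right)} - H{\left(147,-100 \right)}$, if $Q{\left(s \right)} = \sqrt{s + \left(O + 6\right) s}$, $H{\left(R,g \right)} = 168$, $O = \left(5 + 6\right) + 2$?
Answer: $-168$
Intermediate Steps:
$O = 13$ ($O = 11 + 2 = 13$)
$Q{\left(s \right)} = 2 \sqrt{5} \sqrt{s}$ ($Q{\left(s \right)} = \sqrt{s + \left(13 + 6\right) s} = \sqrt{s + 19 s} = \sqrt{20 s} = 2 \sqrt{5} \sqrt{s}$)
$Q{\left(0 \left(4 - 6\right) \right)} - H{\left(147,-100 \right)} = 2 \sqrt{5} \sqrt{0 \left(4 - 6\right)} - 168 = 2 \sqrt{5} \sqrt{0 \left(-2\right)} - 168 = 2 \sqrt{5} \sqrt{0} - 168 = 2 \sqrt{5} \cdot 0 - 168 = 0 - 168 = -168$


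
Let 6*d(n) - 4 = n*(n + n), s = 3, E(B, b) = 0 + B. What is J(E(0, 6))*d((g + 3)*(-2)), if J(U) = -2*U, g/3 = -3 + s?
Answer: 0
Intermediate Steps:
E(B, b) = B
g = 0 (g = 3*(-3 + 3) = 3*0 = 0)
d(n) = ⅔ + n²/3 (d(n) = ⅔ + (n*(n + n))/6 = ⅔ + (n*(2*n))/6 = ⅔ + (2*n²)/6 = ⅔ + n²/3)
J(E(0, 6))*d((g + 3)*(-2)) = (-2*0)*(⅔ + ((0 + 3)*(-2))²/3) = 0*(⅔ + (3*(-2))²/3) = 0*(⅔ + (⅓)*(-6)²) = 0*(⅔ + (⅓)*36) = 0*(⅔ + 12) = 0*(38/3) = 0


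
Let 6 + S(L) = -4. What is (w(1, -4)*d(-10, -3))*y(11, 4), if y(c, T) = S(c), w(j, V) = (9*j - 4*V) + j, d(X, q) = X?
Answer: 2600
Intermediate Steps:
S(L) = -10 (S(L) = -6 - 4 = -10)
w(j, V) = -4*V + 10*j (w(j, V) = (-4*V + 9*j) + j = -4*V + 10*j)
y(c, T) = -10
(w(1, -4)*d(-10, -3))*y(11, 4) = ((-4*(-4) + 10*1)*(-10))*(-10) = ((16 + 10)*(-10))*(-10) = (26*(-10))*(-10) = -260*(-10) = 2600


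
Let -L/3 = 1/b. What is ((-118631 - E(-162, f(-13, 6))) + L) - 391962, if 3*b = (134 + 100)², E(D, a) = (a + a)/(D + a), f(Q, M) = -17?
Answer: -556054365383/1089036 ≈ -5.1059e+5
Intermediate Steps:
E(D, a) = 2*a/(D + a) (E(D, a) = (2*a)/(D + a) = 2*a/(D + a))
b = 18252 (b = (134 + 100)²/3 = (⅓)*234² = (⅓)*54756 = 18252)
L = -1/6084 (L = -3/18252 = -3*1/18252 = -1/6084 ≈ -0.00016437)
((-118631 - E(-162, f(-13, 6))) + L) - 391962 = ((-118631 - 2*(-17)/(-162 - 17)) - 1/6084) - 391962 = ((-118631 - 2*(-17)/(-179)) - 1/6084) - 391962 = ((-118631 - 2*(-17)*(-1)/179) - 1/6084) - 391962 = ((-118631 - 1*34/179) - 1/6084) - 391962 = ((-118631 - 34/179) - 1/6084) - 391962 = (-21234983/179 - 1/6084) - 391962 = -129193636751/1089036 - 391962 = -556054365383/1089036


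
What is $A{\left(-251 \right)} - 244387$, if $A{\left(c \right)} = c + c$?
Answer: $-244889$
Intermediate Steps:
$A{\left(c \right)} = 2 c$
$A{\left(-251 \right)} - 244387 = 2 \left(-251\right) - 244387 = -502 - 244387 = -244889$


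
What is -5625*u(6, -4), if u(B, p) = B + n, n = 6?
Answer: -67500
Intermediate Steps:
u(B, p) = 6 + B (u(B, p) = B + 6 = 6 + B)
-5625*u(6, -4) = -5625*(6 + 6) = -5625*12 = -67500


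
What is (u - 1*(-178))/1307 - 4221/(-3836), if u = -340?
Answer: 699345/716236 ≈ 0.97642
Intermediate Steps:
(u - 1*(-178))/1307 - 4221/(-3836) = (-340 - 1*(-178))/1307 - 4221/(-3836) = (-340 + 178)*(1/1307) - 4221*(-1/3836) = -162*1/1307 + 603/548 = -162/1307 + 603/548 = 699345/716236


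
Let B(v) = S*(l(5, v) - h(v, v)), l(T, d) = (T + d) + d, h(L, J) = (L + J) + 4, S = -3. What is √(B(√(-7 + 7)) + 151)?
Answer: 2*√37 ≈ 12.166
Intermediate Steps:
h(L, J) = 4 + J + L (h(L, J) = (J + L) + 4 = 4 + J + L)
l(T, d) = T + 2*d
B(v) = -3 (B(v) = -3*((5 + 2*v) - (4 + v + v)) = -3*((5 + 2*v) - (4 + 2*v)) = -3*((5 + 2*v) + (-4 - 2*v)) = -3*1 = -3)
√(B(√(-7 + 7)) + 151) = √(-3 + 151) = √148 = 2*√37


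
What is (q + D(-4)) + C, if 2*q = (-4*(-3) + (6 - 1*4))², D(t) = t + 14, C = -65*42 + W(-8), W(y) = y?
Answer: -2630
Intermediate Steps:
C = -2738 (C = -65*42 - 8 = -2730 - 8 = -2738)
D(t) = 14 + t
q = 98 (q = (-4*(-3) + (6 - 1*4))²/2 = (12 + (6 - 4))²/2 = (12 + 2)²/2 = (½)*14² = (½)*196 = 98)
(q + D(-4)) + C = (98 + (14 - 4)) - 2738 = (98 + 10) - 2738 = 108 - 2738 = -2630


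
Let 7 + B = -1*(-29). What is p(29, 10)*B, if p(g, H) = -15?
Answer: -330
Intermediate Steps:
B = 22 (B = -7 - 1*(-29) = -7 + 29 = 22)
p(29, 10)*B = -15*22 = -330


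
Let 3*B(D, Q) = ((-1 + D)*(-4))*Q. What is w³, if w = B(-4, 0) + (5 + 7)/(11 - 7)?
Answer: 27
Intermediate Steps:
B(D, Q) = Q*(4 - 4*D)/3 (B(D, Q) = (((-1 + D)*(-4))*Q)/3 = ((4 - 4*D)*Q)/3 = (Q*(4 - 4*D))/3 = Q*(4 - 4*D)/3)
w = 3 (w = (4/3)*0*(1 - 1*(-4)) + (5 + 7)/(11 - 7) = (4/3)*0*(1 + 4) + 12/4 = (4/3)*0*5 + 12*(¼) = 0 + 3 = 3)
w³ = 3³ = 27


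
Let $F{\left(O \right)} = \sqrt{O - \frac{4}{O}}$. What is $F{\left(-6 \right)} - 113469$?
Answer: $-113469 + \frac{4 i \sqrt{3}}{3} \approx -1.1347 \cdot 10^{5} + 2.3094 i$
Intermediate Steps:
$F{\left(-6 \right)} - 113469 = \sqrt{-6 - \frac{4}{-6}} - 113469 = \sqrt{-6 - - \frac{2}{3}} - 113469 = \sqrt{-6 + \frac{2}{3}} - 113469 = \sqrt{- \frac{16}{3}} - 113469 = \frac{4 i \sqrt{3}}{3} - 113469 = -113469 + \frac{4 i \sqrt{3}}{3}$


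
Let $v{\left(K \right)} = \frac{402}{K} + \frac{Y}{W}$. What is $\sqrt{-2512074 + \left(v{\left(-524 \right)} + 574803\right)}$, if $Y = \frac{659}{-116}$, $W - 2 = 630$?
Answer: $\frac{i \sqrt{11167688585558734274}}{2400968} \approx 1391.9 i$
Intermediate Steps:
$W = 632$ ($W = 2 + 630 = 632$)
$Y = - \frac{659}{116}$ ($Y = 659 \left(- \frac{1}{116}\right) = - \frac{659}{116} \approx -5.681$)
$v{\left(K \right)} = - \frac{659}{73312} + \frac{402}{K}$ ($v{\left(K \right)} = \frac{402}{K} - \frac{659}{116 \cdot 632} = \frac{402}{K} - \frac{659}{73312} = - \frac{659}{73312} + \frac{402}{K}$)
$\sqrt{-2512074 + \left(v{\left(-524 \right)} + 574803\right)} = \sqrt{-2512074 + \left(\left(- \frac{659}{73312} + \frac{402}{-524}\right) + 574803\right)} = \sqrt{-2512074 + \left(\left(- \frac{659}{73312} + 402 \left(- \frac{1}{524}\right)\right) + 574803\right)} = \sqrt{-2512074 + \left(\left(- \frac{659}{73312} - \frac{201}{262}\right) + 574803\right)} = \sqrt{-2512074 + \left(- \frac{7454185}{9603872} + 574803\right)} = \sqrt{-2512074 + \frac{5520326983031}{9603872}} = \sqrt{- \frac{18605310167497}{9603872}} = \frac{i \sqrt{11167688585558734274}}{2400968}$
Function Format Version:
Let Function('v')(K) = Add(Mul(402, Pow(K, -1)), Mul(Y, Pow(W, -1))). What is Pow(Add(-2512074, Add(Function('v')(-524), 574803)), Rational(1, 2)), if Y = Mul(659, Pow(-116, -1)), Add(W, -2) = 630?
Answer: Mul(Rational(1, 2400968), I, Pow(11167688585558734274, Rational(1, 2))) ≈ Mul(1391.9, I)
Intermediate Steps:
W = 632 (W = Add(2, 630) = 632)
Y = Rational(-659, 116) (Y = Mul(659, Rational(-1, 116)) = Rational(-659, 116) ≈ -5.6810)
Function('v')(K) = Add(Rational(-659, 73312), Mul(402, Pow(K, -1))) (Function('v')(K) = Add(Mul(402, Pow(K, -1)), Mul(Rational(-659, 116), Pow(632, -1))) = Add(Mul(402, Pow(K, -1)), Mul(Rational(-659, 116), Rational(1, 632))) = Add(Mul(402, Pow(K, -1)), Rational(-659, 73312)) = Add(Rational(-659, 73312), Mul(402, Pow(K, -1))))
Pow(Add(-2512074, Add(Function('v')(-524), 574803)), Rational(1, 2)) = Pow(Add(-2512074, Add(Add(Rational(-659, 73312), Mul(402, Pow(-524, -1))), 574803)), Rational(1, 2)) = Pow(Add(-2512074, Add(Add(Rational(-659, 73312), Mul(402, Rational(-1, 524))), 574803)), Rational(1, 2)) = Pow(Add(-2512074, Add(Add(Rational(-659, 73312), Rational(-201, 262)), 574803)), Rational(1, 2)) = Pow(Add(-2512074, Add(Rational(-7454185, 9603872), 574803)), Rational(1, 2)) = Pow(Add(-2512074, Rational(5520326983031, 9603872)), Rational(1, 2)) = Pow(Rational(-18605310167497, 9603872), Rational(1, 2)) = Mul(Rational(1, 2400968), I, Pow(11167688585558734274, Rational(1, 2)))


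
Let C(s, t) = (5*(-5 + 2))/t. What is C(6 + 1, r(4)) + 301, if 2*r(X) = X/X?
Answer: 271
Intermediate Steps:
r(X) = ½ (r(X) = (X/X)/2 = (½)*1 = ½)
C(s, t) = -15/t (C(s, t) = (5*(-3))/t = -15/t)
C(6 + 1, r(4)) + 301 = -15/½ + 301 = -15*2 + 301 = -30 + 301 = 271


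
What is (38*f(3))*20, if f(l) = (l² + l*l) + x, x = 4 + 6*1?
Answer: 21280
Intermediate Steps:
x = 10 (x = 4 + 6 = 10)
f(l) = 10 + 2*l² (f(l) = (l² + l*l) + 10 = (l² + l²) + 10 = 2*l² + 10 = 10 + 2*l²)
(38*f(3))*20 = (38*(10 + 2*3²))*20 = (38*(10 + 2*9))*20 = (38*(10 + 18))*20 = (38*28)*20 = 1064*20 = 21280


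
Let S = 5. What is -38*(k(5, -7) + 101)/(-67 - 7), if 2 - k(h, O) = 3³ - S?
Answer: 1539/37 ≈ 41.595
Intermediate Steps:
k(h, O) = -20 (k(h, O) = 2 - (3³ - 1*5) = 2 - (27 - 5) = 2 - 1*22 = 2 - 22 = -20)
-38*(k(5, -7) + 101)/(-67 - 7) = -38*(-20 + 101)/(-67 - 7) = -3078/(-74) = -3078*(-1)/74 = -38*(-81/74) = 1539/37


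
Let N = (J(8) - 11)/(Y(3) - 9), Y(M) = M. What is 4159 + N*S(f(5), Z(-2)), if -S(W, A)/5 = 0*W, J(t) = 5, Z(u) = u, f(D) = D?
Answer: 4159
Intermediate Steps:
N = 1 (N = (5 - 11)/(3 - 9) = -6/(-6) = -6*(-⅙) = 1)
S(W, A) = 0 (S(W, A) = -0*W = -5*0 = 0)
4159 + N*S(f(5), Z(-2)) = 4159 + 1*0 = 4159 + 0 = 4159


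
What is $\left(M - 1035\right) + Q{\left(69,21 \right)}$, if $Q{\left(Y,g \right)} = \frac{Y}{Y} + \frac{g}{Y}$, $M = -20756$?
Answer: $- \frac{501163}{23} \approx -21790.0$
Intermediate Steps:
$Q{\left(Y,g \right)} = 1 + \frac{g}{Y}$
$\left(M - 1035\right) + Q{\left(69,21 \right)} = \left(-20756 - 1035\right) + \frac{69 + 21}{69} = \left(-20756 - 1035\right) + \frac{1}{69} \cdot 90 = -21791 + \frac{30}{23} = - \frac{501163}{23}$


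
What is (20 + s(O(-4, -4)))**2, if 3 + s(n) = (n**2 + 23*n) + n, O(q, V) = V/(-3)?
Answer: 208849/81 ≈ 2578.4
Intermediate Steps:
O(q, V) = -V/3 (O(q, V) = V*(-1/3) = -V/3)
s(n) = -3 + n**2 + 24*n (s(n) = -3 + ((n**2 + 23*n) + n) = -3 + (n**2 + 24*n) = -3 + n**2 + 24*n)
(20 + s(O(-4, -4)))**2 = (20 + (-3 + (-1/3*(-4))**2 + 24*(-1/3*(-4))))**2 = (20 + (-3 + (4/3)**2 + 24*(4/3)))**2 = (20 + (-3 + 16/9 + 32))**2 = (20 + 277/9)**2 = (457/9)**2 = 208849/81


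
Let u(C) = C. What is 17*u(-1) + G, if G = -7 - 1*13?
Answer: -37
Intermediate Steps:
G = -20 (G = -7 - 13 = -20)
17*u(-1) + G = 17*(-1) - 20 = -17 - 20 = -37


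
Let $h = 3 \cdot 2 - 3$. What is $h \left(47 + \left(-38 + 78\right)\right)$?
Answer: $261$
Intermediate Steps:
$h = 3$ ($h = 6 - 3 = 3$)
$h \left(47 + \left(-38 + 78\right)\right) = 3 \left(47 + \left(-38 + 78\right)\right) = 3 \left(47 + 40\right) = 3 \cdot 87 = 261$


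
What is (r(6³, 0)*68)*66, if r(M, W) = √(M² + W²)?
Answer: 969408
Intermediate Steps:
(r(6³, 0)*68)*66 = (√((6³)² + 0²)*68)*66 = (√(216² + 0)*68)*66 = (√(46656 + 0)*68)*66 = (√46656*68)*66 = (216*68)*66 = 14688*66 = 969408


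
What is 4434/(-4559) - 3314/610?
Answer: -8906633/1390495 ≈ -6.4054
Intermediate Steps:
4434/(-4559) - 3314/610 = 4434*(-1/4559) - 3314*1/610 = -4434/4559 - 1657/305 = -8906633/1390495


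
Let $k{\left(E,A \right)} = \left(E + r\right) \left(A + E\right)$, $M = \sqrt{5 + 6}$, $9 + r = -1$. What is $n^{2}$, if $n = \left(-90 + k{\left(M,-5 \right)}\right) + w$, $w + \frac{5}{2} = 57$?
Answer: $\frac{12501}{4} - 765 \sqrt{11} \approx 588.03$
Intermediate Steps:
$r = -10$ ($r = -9 - 1 = -10$)
$M = \sqrt{11} \approx 3.3166$
$k{\left(E,A \right)} = \left(-10 + E\right) \left(A + E\right)$ ($k{\left(E,A \right)} = \left(E - 10\right) \left(A + E\right) = \left(-10 + E\right) \left(A + E\right)$)
$w = \frac{109}{2}$ ($w = - \frac{5}{2} + 57 = \frac{109}{2} \approx 54.5$)
$n = \frac{51}{2} - 15 \sqrt{11}$ ($n = \left(-90 - \left(-50 - 11 + 15 \sqrt{11}\right)\right) + \frac{109}{2} = \left(-90 + \left(11 + 50 - 10 \sqrt{11} - 5 \sqrt{11}\right)\right) + \frac{109}{2} = \left(-90 + \left(61 - 15 \sqrt{11}\right)\right) + \frac{109}{2} = \left(-29 - 15 \sqrt{11}\right) + \frac{109}{2} = \frac{51}{2} - 15 \sqrt{11} \approx -24.249$)
$n^{2} = \left(\frac{51}{2} - 15 \sqrt{11}\right)^{2}$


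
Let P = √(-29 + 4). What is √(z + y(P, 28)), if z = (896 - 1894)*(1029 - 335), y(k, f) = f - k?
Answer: √(-692584 - 5*I) ≈ 0.003 - 832.22*I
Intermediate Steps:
P = 5*I (P = √(-25) = 5*I ≈ 5.0*I)
z = -692612 (z = -998*694 = -692612)
√(z + y(P, 28)) = √(-692612 + (28 - 5*I)) = √(-692584 - 5*I)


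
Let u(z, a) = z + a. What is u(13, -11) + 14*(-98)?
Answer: -1370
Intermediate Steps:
u(z, a) = a + z
u(13, -11) + 14*(-98) = (-11 + 13) + 14*(-98) = 2 - 1372 = -1370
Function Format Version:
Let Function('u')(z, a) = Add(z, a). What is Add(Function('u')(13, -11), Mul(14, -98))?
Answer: -1370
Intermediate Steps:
Function('u')(z, a) = Add(a, z)
Add(Function('u')(13, -11), Mul(14, -98)) = Add(Add(-11, 13), Mul(14, -98)) = Add(2, -1372) = -1370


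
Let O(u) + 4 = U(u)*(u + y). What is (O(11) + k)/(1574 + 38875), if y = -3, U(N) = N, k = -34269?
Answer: -11395/13483 ≈ -0.84514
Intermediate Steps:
O(u) = -4 + u*(-3 + u) (O(u) = -4 + u*(u - 3) = -4 + u*(-3 + u))
(O(11) + k)/(1574 + 38875) = ((-4 + 11**2 - 3*11) - 34269)/(1574 + 38875) = ((-4 + 121 - 33) - 34269)/40449 = (84 - 34269)*(1/40449) = -34185*1/40449 = -11395/13483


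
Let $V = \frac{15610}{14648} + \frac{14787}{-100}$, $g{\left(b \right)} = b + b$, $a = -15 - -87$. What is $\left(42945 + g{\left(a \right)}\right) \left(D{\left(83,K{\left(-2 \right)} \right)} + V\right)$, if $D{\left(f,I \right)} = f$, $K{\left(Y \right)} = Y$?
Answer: $- \frac{125847586227}{45775} \approx -2.7493 \cdot 10^{6}$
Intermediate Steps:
$a = 72$ ($a = -15 + 87 = 72$)
$g{\left(b \right)} = 2 b$
$V = - \frac{6719968}{45775}$ ($V = 15610 \cdot \frac{1}{14648} + 14787 \left(- \frac{1}{100}\right) = \frac{7805}{7324} - \frac{14787}{100} = - \frac{6719968}{45775} \approx -146.8$)
$\left(42945 + g{\left(a \right)}\right) \left(D{\left(83,K{\left(-2 \right)} \right)} + V\right) = \left(42945 + 2 \cdot 72\right) \left(83 - \frac{6719968}{45775}\right) = \left(42945 + 144\right) \left(- \frac{2920643}{45775}\right) = 43089 \left(- \frac{2920643}{45775}\right) = - \frac{125847586227}{45775}$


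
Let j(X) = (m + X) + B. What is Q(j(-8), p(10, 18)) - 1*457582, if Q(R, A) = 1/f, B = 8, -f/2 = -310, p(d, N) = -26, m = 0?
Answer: -283700839/620 ≈ -4.5758e+5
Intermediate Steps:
f = 620 (f = -2*(-310) = 620)
j(X) = 8 + X (j(X) = (0 + X) + 8 = X + 8 = 8 + X)
Q(R, A) = 1/620
Q(j(-8), p(10, 18)) - 1*457582 = 1/620 - 1*457582 = 1/620 - 457582 = -283700839/620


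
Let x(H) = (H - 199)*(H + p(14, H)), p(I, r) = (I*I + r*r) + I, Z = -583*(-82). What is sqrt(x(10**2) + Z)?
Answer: 2*I*sqrt(243221) ≈ 986.35*I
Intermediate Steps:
Z = 47806
p(I, r) = I + I**2 + r**2 (p(I, r) = (I**2 + r**2) + I = I + I**2 + r**2)
x(H) = (-199 + H)*(210 + H + H**2) (x(H) = (H - 199)*(H + (14 + 14**2 + H**2)) = (-199 + H)*(H + (14 + 196 + H**2)) = (-199 + H)*(H + (210 + H**2)) = (-199 + H)*(210 + H + H**2))
sqrt(x(10**2) + Z) = sqrt((-41790 + (10**2)**3 - 198*(10**2)**2 + 11*10**2) + 47806) = sqrt((-41790 + 100**3 - 198*100**2 + 11*100) + 47806) = sqrt((-41790 + 1000000 - 198*10000 + 1100) + 47806) = sqrt((-41790 + 1000000 - 1980000 + 1100) + 47806) = sqrt(-1020690 + 47806) = sqrt(-972884) = 2*I*sqrt(243221)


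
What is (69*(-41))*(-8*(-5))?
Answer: -113160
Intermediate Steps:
(69*(-41))*(-8*(-5)) = -2829*40 = -113160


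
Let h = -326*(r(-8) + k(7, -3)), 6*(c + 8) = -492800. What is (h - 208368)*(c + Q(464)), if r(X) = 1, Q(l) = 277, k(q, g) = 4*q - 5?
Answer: 17698413952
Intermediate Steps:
c = -246424/3 (c = -8 + (⅙)*(-492800) = -8 - 246400/3 = -246424/3 ≈ -82141.)
k(q, g) = -5 + 4*q
h = -7824 (h = -326*(1 + (-5 + 4*7)) = -326*(1 + (-5 + 28)) = -326*(1 + 23) = -326*24 = -7824)
(h - 208368)*(c + Q(464)) = (-7824 - 208368)*(-246424/3 + 277) = -216192*(-245593/3) = 17698413952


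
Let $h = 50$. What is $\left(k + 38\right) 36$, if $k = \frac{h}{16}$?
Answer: $\frac{2961}{2} \approx 1480.5$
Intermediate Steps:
$k = \frac{25}{8}$ ($k = \frac{50}{16} = 50 \cdot \frac{1}{16} = \frac{25}{8} \approx 3.125$)
$\left(k + 38\right) 36 = \left(\frac{25}{8} + 38\right) 36 = \frac{329}{8} \cdot 36 = \frac{2961}{2}$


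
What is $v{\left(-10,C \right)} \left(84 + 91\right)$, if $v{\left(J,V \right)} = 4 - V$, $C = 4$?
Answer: $0$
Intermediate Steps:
$v{\left(-10,C \right)} \left(84 + 91\right) = \left(4 - 4\right) \left(84 + 91\right) = \left(4 - 4\right) 175 = 0 \cdot 175 = 0$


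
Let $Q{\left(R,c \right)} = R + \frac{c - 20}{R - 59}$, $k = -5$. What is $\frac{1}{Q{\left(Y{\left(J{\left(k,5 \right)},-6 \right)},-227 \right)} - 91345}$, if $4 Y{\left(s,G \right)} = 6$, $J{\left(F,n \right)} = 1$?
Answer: $- \frac{230}{21008017} \approx -1.0948 \cdot 10^{-5}$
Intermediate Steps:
$Y{\left(s,G \right)} = \frac{3}{2}$ ($Y{\left(s,G \right)} = \frac{1}{4} \cdot 6 = \frac{3}{2}$)
$Q{\left(R,c \right)} = R + \frac{-20 + c}{-59 + R}$
$\frac{1}{Q{\left(Y{\left(J{\left(k,5 \right)},-6 \right)},-227 \right)} - 91345} = \frac{1}{\frac{-20 - 227 + \left(\frac{3}{2}\right)^{2} - \frac{177}{2}}{-59 + \frac{3}{2}} - 91345} = \frac{1}{\frac{-20 - 227 + \frac{9}{4} - \frac{177}{2}}{- \frac{115}{2}} - 91345} = \frac{1}{\left(- \frac{2}{115}\right) \left(- \frac{1333}{4}\right) - 91345} = \frac{1}{\frac{1333}{230} - 91345} = \frac{1}{- \frac{21008017}{230}} = - \frac{230}{21008017}$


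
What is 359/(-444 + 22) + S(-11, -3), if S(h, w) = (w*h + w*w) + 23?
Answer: 27071/422 ≈ 64.149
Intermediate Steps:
S(h, w) = 23 + w**2 + h*w (S(h, w) = (h*w + w**2) + 23 = (w**2 + h*w) + 23 = 23 + w**2 + h*w)
359/(-444 + 22) + S(-11, -3) = 359/(-444 + 22) + (23 + (-3)**2 - 11*(-3)) = 359/(-422) + (23 + 9 + 33) = -1/422*359 + 65 = -359/422 + 65 = 27071/422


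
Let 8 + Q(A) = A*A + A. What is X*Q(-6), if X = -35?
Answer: -770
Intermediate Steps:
Q(A) = -8 + A + A² (Q(A) = -8 + (A*A + A) = -8 + (A² + A) = -8 + (A + A²) = -8 + A + A²)
X*Q(-6) = -35*(-8 - 6 + (-6)²) = -35*(-8 - 6 + 36) = -35*22 = -770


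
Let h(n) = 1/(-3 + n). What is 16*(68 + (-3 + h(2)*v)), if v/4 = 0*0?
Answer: 1040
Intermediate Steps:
v = 0 (v = 4*(0*0) = 4*0 = 0)
16*(68 + (-3 + h(2)*v)) = 16*(68 + (-3 + 0/(-3 + 2))) = 16*(68 + (-3 + 0/(-1))) = 16*(68 + (-3 - 1*0)) = 16*(68 + (-3 + 0)) = 16*(68 - 3) = 16*65 = 1040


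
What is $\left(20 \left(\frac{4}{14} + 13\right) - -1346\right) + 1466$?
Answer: $\frac{21544}{7} \approx 3077.7$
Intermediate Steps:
$\left(20 \left(\frac{4}{14} + 13\right) - -1346\right) + 1466 = \left(20 \left(4 \cdot \frac{1}{14} + 13\right) + 1346\right) + 1466 = \left(20 \left(\frac{2}{7} + 13\right) + 1346\right) + 1466 = \left(20 \cdot \frac{93}{7} + 1346\right) + 1466 = \left(\frac{1860}{7} + 1346\right) + 1466 = \frac{11282}{7} + 1466 = \frac{21544}{7}$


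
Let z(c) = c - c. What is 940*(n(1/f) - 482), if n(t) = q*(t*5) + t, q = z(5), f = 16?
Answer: -1812085/4 ≈ -4.5302e+5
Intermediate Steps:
z(c) = 0
q = 0
n(t) = t (n(t) = 0*(t*5) + t = 0*(5*t) + t = 0 + t = t)
940*(n(1/f) - 482) = 940*(1/16 - 482) = 940*(-7711/16) = -1812085/4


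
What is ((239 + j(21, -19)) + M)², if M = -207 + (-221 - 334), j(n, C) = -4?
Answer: 277729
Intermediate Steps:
M = -762 (M = -207 - 555 = -762)
((239 + j(21, -19)) + M)² = ((239 - 4) - 762)² = (235 - 762)² = (-527)² = 277729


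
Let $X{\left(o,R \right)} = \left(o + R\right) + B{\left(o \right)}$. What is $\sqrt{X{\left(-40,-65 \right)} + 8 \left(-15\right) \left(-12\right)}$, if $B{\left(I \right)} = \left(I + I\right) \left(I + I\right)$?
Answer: $\sqrt{7735} \approx 87.949$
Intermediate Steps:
$B{\left(I \right)} = 4 I^{2}$ ($B{\left(I \right)} = 2 I 2 I = 4 I^{2}$)
$X{\left(o,R \right)} = R + o + 4 o^{2}$ ($X{\left(o,R \right)} = \left(o + R\right) + 4 o^{2} = \left(R + o\right) + 4 o^{2} = R + o + 4 o^{2}$)
$\sqrt{X{\left(-40,-65 \right)} + 8 \left(-15\right) \left(-12\right)} = \sqrt{\left(-65 - 40 + 4 \left(-40\right)^{2}\right) + 8 \left(-15\right) \left(-12\right)} = \sqrt{\left(-65 - 40 + 4 \cdot 1600\right) - -1440} = \sqrt{\left(-65 - 40 + 6400\right) + 1440} = \sqrt{6295 + 1440} = \sqrt{7735}$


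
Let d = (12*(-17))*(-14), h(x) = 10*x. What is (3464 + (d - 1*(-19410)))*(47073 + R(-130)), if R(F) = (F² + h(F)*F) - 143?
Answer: 5990715900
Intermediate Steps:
d = 2856 (d = -204*(-14) = 2856)
R(F) = -143 + 11*F² (R(F) = (F² + (10*F)*F) - 143 = (F² + 10*F²) - 143 = 11*F² - 143 = -143 + 11*F²)
(3464 + (d - 1*(-19410)))*(47073 + R(-130)) = (3464 + (2856 - 1*(-19410)))*(47073 + (-143 + 11*(-130)²)) = (3464 + (2856 + 19410))*(47073 + (-143 + 11*16900)) = (3464 + 22266)*(47073 + (-143 + 185900)) = 25730*(47073 + 185757) = 25730*232830 = 5990715900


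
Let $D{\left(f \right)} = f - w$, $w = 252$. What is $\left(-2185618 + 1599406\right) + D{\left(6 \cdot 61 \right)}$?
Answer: $-586098$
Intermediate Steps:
$D{\left(f \right)} = -252 + f$ ($D{\left(f \right)} = f - 252 = -252 + f$)
$\left(-2185618 + 1599406\right) + D{\left(6 \cdot 61 \right)} = \left(-2185618 + 1599406\right) + \left(-252 + 6 \cdot 61\right) = -586212 + \left(-252 + 366\right) = -586212 + 114 = -586098$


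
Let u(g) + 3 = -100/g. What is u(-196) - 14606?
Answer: -715816/49 ≈ -14608.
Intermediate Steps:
u(g) = -3 - 100/g
u(-196) - 14606 = (-3 - 100/(-196)) - 14606 = (-3 - 100*(-1/196)) - 14606 = (-3 + 25/49) - 14606 = -122/49 - 14606 = -715816/49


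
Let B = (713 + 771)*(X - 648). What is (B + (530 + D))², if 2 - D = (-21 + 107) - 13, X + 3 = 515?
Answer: 40547863225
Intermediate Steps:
X = 512 (X = -3 + 515 = 512)
D = -71 (D = 2 - ((-21 + 107) - 13) = 2 - (86 - 13) = 2 - 1*73 = 2 - 73 = -71)
B = -201824 (B = (713 + 771)*(512 - 648) = 1484*(-136) = -201824)
(B + (530 + D))² = (-201824 + (530 - 71))² = (-201824 + 459)² = (-201365)² = 40547863225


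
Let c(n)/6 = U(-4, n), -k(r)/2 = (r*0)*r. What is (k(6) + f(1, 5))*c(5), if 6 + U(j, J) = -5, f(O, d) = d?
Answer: -330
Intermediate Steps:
U(j, J) = -11 (U(j, J) = -6 - 5 = -11)
k(r) = 0 (k(r) = -2*r*0*r = -0*r = -2*0 = 0)
c(n) = -66 (c(n) = 6*(-11) = -66)
(k(6) + f(1, 5))*c(5) = (0 + 5)*(-66) = 5*(-66) = -330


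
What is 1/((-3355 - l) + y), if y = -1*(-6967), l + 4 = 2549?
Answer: 1/1067 ≈ 0.00093721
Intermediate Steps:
l = 2545 (l = -4 + 2549 = 2545)
y = 6967
1/((-3355 - l) + y) = 1/((-3355 - 1*2545) + 6967) = 1/((-3355 - 2545) + 6967) = 1/(-5900 + 6967) = 1/1067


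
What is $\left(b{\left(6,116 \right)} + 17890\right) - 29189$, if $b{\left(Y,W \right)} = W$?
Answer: $-11183$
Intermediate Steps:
$\left(b{\left(6,116 \right)} + 17890\right) - 29189 = \left(116 + 17890\right) - 29189 = 18006 - 29189 = -11183$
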